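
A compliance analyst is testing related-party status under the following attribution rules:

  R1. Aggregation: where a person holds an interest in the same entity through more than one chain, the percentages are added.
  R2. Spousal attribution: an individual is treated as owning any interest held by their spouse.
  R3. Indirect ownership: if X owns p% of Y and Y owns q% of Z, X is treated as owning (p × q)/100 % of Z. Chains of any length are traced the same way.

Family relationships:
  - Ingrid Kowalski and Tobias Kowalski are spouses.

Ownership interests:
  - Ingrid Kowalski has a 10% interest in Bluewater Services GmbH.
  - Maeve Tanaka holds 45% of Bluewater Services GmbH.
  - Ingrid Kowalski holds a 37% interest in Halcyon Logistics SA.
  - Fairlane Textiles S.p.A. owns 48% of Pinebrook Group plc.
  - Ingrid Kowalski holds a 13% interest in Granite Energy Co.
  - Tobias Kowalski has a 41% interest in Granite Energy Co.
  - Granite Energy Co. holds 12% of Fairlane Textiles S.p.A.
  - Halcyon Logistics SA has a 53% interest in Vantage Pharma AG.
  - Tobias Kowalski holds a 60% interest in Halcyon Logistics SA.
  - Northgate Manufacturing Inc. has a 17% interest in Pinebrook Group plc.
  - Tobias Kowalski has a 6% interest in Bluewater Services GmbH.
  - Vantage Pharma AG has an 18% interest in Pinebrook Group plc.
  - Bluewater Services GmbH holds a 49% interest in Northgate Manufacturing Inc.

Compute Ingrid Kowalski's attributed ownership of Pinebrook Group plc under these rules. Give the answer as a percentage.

By spousal attribution (R2), Ingrid Kowalski is treated as also owning Tobias Kowalski's interest in Bluewater Services GmbH, giving 10% + 6% = 16%.
By spousal attribution (R2), Ingrid Kowalski is treated as also owning Tobias Kowalski's interest in Halcyon Logistics SA, giving 37% + 60% = 97%.
By spousal attribution (R2), Ingrid Kowalski is treated as also owning Tobias Kowalski's interest in Granite Energy Co, giving 13% + 41% = 54%.
Chain via Bluewater Services GmbH → Northgate Manufacturing Inc. (R3): 16% × 49% × 17% = 1.3328% of Pinebrook Group plc.
Chain via Halcyon Logistics SA → Vantage Pharma AG (R3): 97% × 53% × 18% = 9.2538% of Pinebrook Group plc.
Chain via Granite Energy Co. → Fairlane Textiles S.p.A. (R3): 54% × 12% × 48% = 3.1104% of Pinebrook Group plc.
Aggregating (R1): 1.3328% + 9.2538% + 3.1104% = 13.697%.

13.697%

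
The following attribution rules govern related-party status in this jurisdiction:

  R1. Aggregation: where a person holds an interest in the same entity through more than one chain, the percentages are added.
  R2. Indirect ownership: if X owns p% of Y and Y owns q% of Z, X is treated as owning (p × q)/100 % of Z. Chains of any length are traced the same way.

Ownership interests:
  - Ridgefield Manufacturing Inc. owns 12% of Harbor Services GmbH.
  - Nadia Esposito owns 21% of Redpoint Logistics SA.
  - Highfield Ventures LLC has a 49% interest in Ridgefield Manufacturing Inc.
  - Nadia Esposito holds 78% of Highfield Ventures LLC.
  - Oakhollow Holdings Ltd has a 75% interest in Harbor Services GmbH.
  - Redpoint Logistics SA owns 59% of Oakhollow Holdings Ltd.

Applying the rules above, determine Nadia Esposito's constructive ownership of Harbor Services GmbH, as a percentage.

Chain via Redpoint Logistics SA → Oakhollow Holdings Ltd (R2): 21% × 59% × 75% = 9.2925% of Harbor Services GmbH.
Chain via Highfield Ventures LLC → Ridgefield Manufacturing Inc. (R2): 78% × 49% × 12% = 4.5864% of Harbor Services GmbH.
Aggregating (R1): 9.2925% + 4.5864% = 13.8789%.

13.8789%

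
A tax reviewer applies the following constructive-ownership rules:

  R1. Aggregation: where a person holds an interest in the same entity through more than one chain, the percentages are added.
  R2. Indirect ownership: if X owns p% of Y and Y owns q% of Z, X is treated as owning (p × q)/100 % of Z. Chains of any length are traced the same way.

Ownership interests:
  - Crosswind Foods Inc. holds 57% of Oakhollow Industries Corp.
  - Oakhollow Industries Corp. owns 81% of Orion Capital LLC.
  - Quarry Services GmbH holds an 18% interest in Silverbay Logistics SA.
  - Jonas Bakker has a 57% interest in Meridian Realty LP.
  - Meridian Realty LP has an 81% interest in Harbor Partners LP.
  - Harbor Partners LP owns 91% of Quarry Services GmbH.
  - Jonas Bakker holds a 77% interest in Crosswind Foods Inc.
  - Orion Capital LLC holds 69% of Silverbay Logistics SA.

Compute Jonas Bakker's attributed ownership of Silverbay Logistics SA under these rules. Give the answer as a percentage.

32.092767%

Chain via Crosswind Foods Inc. → Oakhollow Industries Corp. → Orion Capital LLC (R2): 77% × 57% × 81% × 69% = 24.530121% of Silverbay Logistics SA.
Chain via Meridian Realty LP → Harbor Partners LP → Quarry Services GmbH (R2): 57% × 81% × 91% × 18% = 7.562646% of Silverbay Logistics SA.
Aggregating (R1): 24.530121% + 7.562646% = 32.092767%.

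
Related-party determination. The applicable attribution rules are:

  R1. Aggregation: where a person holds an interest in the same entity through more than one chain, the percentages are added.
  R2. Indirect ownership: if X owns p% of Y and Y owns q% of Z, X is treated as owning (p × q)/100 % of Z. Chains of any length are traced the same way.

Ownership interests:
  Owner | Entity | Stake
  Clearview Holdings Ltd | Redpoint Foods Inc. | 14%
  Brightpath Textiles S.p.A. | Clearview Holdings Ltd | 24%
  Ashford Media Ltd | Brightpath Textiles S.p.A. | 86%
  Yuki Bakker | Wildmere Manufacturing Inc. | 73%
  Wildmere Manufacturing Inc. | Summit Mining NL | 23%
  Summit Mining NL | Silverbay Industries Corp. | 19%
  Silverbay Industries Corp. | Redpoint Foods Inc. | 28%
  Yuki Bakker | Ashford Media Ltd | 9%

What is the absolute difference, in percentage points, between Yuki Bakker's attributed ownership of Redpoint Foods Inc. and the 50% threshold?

48.846708

Chain via Wildmere Manufacturing Inc. → Summit Mining NL → Silverbay Industries Corp. (R2): 73% × 23% × 19% × 28% = 0.893228% of Redpoint Foods Inc.
Chain via Ashford Media Ltd → Brightpath Textiles S.p.A. → Clearview Holdings Ltd (R2): 9% × 86% × 24% × 14% = 0.260064% of Redpoint Foods Inc.
Aggregating (R1): 0.893228% + 0.260064% = 1.153292%.
1.153292% falls short of the 50% threshold by 48.846708 percentage points.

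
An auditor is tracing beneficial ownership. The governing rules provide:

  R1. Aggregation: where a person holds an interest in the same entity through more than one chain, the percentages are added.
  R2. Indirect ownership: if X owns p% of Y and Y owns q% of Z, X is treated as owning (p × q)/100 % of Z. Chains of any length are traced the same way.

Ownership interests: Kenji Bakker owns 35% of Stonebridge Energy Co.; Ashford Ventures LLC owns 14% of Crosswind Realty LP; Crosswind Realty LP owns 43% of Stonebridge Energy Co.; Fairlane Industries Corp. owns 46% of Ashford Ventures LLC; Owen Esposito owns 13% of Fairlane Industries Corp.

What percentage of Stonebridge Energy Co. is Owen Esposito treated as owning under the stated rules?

0.359996%

Chain via Fairlane Industries Corp. → Ashford Ventures LLC → Crosswind Realty LP (R2): 13% × 46% × 14% × 43% = 0.359996% of Stonebridge Energy Co.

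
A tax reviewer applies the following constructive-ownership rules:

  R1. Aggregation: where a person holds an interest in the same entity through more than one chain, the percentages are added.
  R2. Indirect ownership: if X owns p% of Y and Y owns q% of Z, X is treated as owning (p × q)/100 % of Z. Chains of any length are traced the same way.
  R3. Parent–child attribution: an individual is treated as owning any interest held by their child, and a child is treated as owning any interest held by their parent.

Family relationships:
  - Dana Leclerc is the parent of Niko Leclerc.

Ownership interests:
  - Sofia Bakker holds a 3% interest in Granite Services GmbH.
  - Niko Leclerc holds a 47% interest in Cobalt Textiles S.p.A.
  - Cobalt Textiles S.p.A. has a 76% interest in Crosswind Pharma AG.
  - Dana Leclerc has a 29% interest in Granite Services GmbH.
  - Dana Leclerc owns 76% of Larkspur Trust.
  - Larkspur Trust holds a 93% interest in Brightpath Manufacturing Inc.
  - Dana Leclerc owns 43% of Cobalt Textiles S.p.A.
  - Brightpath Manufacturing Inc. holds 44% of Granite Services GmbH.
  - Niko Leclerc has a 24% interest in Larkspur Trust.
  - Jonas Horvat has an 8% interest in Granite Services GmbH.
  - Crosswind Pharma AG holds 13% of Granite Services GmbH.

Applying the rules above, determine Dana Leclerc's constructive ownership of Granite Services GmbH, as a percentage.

By parent–child attribution (R3), Dana Leclerc is treated as also owning Niko Leclerc's interest in Cobalt Textiles S.p.A, giving 43% + 47% = 90%.
By parent–child attribution (R3), Dana Leclerc is treated as also owning Niko Leclerc's interest in Larkspur Trust, giving 76% + 24% = 100%.
Chain via Cobalt Textiles S.p.A. → Crosswind Pharma AG (R2): 90% × 76% × 13% = 8.892% of Granite Services GmbH.
Chain via Larkspur Trust → Brightpath Manufacturing Inc. (R2): 100% × 93% × 44% = 40.92% of Granite Services GmbH.
Direct interest in Granite Services GmbH: 29%.
Aggregating (R1): 8.892% + 40.92% + 29% = 78.812%.

78.812%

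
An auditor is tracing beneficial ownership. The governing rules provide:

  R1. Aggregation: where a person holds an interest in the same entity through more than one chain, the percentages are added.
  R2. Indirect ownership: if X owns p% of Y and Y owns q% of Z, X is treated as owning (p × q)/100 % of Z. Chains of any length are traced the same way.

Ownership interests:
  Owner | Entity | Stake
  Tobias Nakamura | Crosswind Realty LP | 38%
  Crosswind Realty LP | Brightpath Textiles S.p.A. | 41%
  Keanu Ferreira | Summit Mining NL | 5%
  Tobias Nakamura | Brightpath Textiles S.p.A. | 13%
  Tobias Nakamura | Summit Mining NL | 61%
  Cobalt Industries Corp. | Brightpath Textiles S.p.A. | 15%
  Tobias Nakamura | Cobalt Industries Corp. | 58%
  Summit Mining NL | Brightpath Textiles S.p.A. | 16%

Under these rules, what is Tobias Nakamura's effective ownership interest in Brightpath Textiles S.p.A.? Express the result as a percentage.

47.04%

Chain via Cobalt Industries Corp. (R2): 58% × 15% = 8.7% of Brightpath Textiles S.p.A.
Chain via Crosswind Realty LP (R2): 38% × 41% = 15.58% of Brightpath Textiles S.p.A.
Chain via Summit Mining NL (R2): 61% × 16% = 9.76% of Brightpath Textiles S.p.A.
Direct interest in Brightpath Textiles S.p.A: 13%.
Aggregating (R1): 8.7% + 15.58% + 9.76% + 13% = 47.04%.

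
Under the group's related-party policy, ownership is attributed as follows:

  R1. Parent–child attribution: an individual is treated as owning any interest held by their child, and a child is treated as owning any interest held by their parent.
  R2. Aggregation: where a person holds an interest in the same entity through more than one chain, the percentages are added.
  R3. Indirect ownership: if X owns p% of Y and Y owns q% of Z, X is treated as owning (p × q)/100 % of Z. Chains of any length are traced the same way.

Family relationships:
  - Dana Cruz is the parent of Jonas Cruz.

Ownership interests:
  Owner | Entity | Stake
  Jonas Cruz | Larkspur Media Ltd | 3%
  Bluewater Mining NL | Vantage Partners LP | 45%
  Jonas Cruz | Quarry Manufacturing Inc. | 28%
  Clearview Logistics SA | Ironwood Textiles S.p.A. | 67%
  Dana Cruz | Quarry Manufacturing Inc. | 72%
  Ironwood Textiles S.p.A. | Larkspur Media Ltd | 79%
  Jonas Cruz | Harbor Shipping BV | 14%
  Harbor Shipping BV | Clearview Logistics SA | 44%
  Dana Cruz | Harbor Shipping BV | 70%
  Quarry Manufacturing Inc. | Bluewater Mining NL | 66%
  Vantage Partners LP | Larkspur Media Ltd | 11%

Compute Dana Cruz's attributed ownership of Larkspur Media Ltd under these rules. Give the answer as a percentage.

25.829928%

By parent–child attribution (R1), Dana Cruz is treated as also owning Jonas Cruz's interest in Quarry Manufacturing Inc, giving 72% + 28% = 100%.
By parent–child attribution (R1), Dana Cruz is treated as also owning Jonas Cruz's interest in Harbor Shipping BV, giving 70% + 14% = 84%.
By parent–child attribution (R1), Dana Cruz is treated as owning Jonas Cruz's 3% interest in Larkspur Media Ltd.
Chain via Quarry Manufacturing Inc. → Bluewater Mining NL → Vantage Partners LP (R3): 100% × 66% × 45% × 11% = 3.267% of Larkspur Media Ltd.
Chain via Harbor Shipping BV → Clearview Logistics SA → Ironwood Textiles S.p.A. (R3): 84% × 44% × 67% × 79% = 19.562928% of Larkspur Media Ltd.
Direct interest in Larkspur Media Ltd: 3%.
Aggregating (R2): 3.267% + 19.562928% + 3% = 25.829928%.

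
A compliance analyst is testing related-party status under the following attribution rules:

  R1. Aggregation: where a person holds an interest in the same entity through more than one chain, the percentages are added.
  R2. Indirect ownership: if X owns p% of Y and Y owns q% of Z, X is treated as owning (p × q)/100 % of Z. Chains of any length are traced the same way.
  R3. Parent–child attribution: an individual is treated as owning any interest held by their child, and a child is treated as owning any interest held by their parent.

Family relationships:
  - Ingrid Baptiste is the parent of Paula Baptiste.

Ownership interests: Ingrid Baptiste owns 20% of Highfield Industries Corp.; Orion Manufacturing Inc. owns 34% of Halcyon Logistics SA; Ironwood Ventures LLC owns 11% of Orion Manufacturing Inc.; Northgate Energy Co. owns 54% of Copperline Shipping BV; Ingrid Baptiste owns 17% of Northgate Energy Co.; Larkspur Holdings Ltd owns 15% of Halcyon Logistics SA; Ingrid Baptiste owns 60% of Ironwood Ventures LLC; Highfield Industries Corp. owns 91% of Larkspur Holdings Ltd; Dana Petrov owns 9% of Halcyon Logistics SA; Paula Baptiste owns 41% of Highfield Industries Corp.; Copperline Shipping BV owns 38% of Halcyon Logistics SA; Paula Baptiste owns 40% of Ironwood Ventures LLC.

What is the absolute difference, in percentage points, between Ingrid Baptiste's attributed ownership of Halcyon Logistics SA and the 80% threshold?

By parent–child attribution (R3), Ingrid Baptiste is treated as also owning Paula Baptiste's interest in Highfield Industries Corp, giving 20% + 41% = 61%.
By parent–child attribution (R3), Ingrid Baptiste is treated as also owning Paula Baptiste's interest in Ironwood Ventures LLC, giving 60% + 40% = 100%.
Chain via Highfield Industries Corp. → Larkspur Holdings Ltd (R2): 61% × 91% × 15% = 8.3265% of Halcyon Logistics SA.
Chain via Ironwood Ventures LLC → Orion Manufacturing Inc. (R2): 100% × 11% × 34% = 3.74% of Halcyon Logistics SA.
Chain via Northgate Energy Co. → Copperline Shipping BV (R2): 17% × 54% × 38% = 3.4884% of Halcyon Logistics SA.
Aggregating (R1): 8.3265% + 3.74% + 3.4884% = 15.5549%.
15.5549% falls short of the 80% threshold by 64.4451 percentage points.

64.4451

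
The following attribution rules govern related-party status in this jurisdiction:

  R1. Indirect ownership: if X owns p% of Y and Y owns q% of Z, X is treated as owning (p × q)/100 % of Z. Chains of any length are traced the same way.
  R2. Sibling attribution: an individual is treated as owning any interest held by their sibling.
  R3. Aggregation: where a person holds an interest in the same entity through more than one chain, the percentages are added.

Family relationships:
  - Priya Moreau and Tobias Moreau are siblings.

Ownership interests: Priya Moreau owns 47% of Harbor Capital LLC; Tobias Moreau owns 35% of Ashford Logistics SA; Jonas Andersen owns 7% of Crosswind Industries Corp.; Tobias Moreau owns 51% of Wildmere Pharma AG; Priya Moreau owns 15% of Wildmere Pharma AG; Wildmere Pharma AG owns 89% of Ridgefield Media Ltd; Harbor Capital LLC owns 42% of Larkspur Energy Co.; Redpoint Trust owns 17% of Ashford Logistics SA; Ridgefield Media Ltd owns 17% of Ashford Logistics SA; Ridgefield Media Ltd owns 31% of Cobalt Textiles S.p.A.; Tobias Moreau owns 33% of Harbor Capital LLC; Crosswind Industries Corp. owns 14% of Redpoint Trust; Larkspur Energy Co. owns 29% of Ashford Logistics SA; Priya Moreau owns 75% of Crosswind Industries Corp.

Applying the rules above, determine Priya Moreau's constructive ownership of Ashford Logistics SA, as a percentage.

56.5148%

By sibling attribution (R2), Priya Moreau is treated as also owning Tobias Moreau's interest in Wildmere Pharma AG, giving 15% + 51% = 66%.
By sibling attribution (R2), Priya Moreau is treated as also owning Tobias Moreau's interest in Harbor Capital LLC, giving 47% + 33% = 80%.
By sibling attribution (R2), Priya Moreau is treated as owning Tobias Moreau's 35% interest in Ashford Logistics SA.
Chain via Wildmere Pharma AG → Ridgefield Media Ltd (R1): 66% × 89% × 17% = 9.9858% of Ashford Logistics SA.
Chain via Crosswind Industries Corp. → Redpoint Trust (R1): 75% × 14% × 17% = 1.785% of Ashford Logistics SA.
Chain via Harbor Capital LLC → Larkspur Energy Co. (R1): 80% × 42% × 29% = 9.744% of Ashford Logistics SA.
Direct interest in Ashford Logistics SA: 35%.
Aggregating (R3): 9.9858% + 1.785% + 9.744% + 35% = 56.5148%.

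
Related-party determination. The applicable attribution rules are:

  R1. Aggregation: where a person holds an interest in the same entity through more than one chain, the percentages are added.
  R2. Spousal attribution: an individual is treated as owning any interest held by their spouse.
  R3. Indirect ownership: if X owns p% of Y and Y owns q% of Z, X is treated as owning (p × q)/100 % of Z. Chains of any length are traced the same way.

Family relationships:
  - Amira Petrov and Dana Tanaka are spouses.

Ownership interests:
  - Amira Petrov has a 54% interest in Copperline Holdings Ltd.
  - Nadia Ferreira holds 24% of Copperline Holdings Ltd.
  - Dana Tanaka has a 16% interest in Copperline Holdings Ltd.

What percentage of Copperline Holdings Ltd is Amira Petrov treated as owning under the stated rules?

70%

By spousal attribution (R2), Amira Petrov is treated as also owning Dana Tanaka's interest in Copperline Holdings Ltd, giving 54% + 16% = 70%.
Direct interest in Copperline Holdings Ltd: 70%.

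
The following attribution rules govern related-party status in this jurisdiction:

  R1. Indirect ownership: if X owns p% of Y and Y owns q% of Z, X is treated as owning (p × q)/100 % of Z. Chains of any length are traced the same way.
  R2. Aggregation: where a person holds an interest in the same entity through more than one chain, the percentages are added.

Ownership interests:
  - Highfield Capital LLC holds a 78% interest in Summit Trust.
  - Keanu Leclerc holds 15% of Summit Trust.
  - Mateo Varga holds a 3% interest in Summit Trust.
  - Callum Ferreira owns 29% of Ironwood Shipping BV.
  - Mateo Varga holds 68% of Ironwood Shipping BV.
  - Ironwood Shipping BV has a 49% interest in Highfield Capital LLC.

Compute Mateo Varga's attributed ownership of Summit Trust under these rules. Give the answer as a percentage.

28.9896%

Chain via Ironwood Shipping BV → Highfield Capital LLC (R1): 68% × 49% × 78% = 25.9896% of Summit Trust.
Direct interest in Summit Trust: 3%.
Aggregating (R2): 25.9896% + 3% = 28.9896%.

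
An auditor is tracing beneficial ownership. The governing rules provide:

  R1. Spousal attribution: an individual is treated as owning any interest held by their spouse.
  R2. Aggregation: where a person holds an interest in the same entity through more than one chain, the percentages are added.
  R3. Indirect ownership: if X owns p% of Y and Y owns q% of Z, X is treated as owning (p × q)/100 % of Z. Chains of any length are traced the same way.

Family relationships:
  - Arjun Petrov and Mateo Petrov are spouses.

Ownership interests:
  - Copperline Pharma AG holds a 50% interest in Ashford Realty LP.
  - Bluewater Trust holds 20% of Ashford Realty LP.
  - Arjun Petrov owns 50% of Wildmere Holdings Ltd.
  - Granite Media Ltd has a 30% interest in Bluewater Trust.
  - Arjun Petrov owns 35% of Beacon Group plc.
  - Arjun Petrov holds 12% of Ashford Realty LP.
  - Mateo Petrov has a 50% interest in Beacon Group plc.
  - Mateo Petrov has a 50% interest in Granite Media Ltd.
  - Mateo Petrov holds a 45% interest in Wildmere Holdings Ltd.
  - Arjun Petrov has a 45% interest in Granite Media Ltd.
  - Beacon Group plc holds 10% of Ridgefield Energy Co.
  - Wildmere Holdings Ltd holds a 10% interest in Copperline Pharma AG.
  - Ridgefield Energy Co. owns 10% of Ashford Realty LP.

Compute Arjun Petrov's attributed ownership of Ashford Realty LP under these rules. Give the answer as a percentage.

By spousal attribution (R1), Arjun Petrov is treated as also owning Mateo Petrov's interest in Beacon Group plc, giving 35% + 50% = 85%.
By spousal attribution (R1), Arjun Petrov is treated as also owning Mateo Petrov's interest in Wildmere Holdings Ltd, giving 50% + 45% = 95%.
By spousal attribution (R1), Arjun Petrov is treated as also owning Mateo Petrov's interest in Granite Media Ltd, giving 45% + 50% = 95%.
Chain via Beacon Group plc → Ridgefield Energy Co. (R3): 85% × 10% × 10% = 0.85% of Ashford Realty LP.
Chain via Wildmere Holdings Ltd → Copperline Pharma AG (R3): 95% × 10% × 50% = 4.75% of Ashford Realty LP.
Chain via Granite Media Ltd → Bluewater Trust (R3): 95% × 30% × 20% = 5.7% of Ashford Realty LP.
Direct interest in Ashford Realty LP: 12%.
Aggregating (R2): 0.85% + 4.75% + 5.7% + 12% = 23.3%.

23.3%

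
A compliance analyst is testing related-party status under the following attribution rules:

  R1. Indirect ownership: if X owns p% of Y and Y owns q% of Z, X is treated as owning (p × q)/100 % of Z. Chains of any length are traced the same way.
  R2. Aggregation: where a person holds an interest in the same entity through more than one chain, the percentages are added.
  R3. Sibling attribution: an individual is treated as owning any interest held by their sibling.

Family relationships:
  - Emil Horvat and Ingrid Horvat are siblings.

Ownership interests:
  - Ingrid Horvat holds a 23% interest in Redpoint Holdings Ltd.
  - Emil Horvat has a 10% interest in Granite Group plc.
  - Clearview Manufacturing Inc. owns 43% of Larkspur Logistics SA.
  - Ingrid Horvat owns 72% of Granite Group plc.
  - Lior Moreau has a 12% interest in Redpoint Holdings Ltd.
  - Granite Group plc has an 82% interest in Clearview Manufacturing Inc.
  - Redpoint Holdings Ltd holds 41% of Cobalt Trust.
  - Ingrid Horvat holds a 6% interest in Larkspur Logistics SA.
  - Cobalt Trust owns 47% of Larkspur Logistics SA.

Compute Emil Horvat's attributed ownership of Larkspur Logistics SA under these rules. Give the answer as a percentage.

39.3453%

By sibling attribution (R3), Emil Horvat is treated as also owning Ingrid Horvat's interest in Granite Group plc, giving 10% + 72% = 82%.
By sibling attribution (R3), Emil Horvat is treated as owning Ingrid Horvat's 23% interest in Redpoint Holdings Ltd.
By sibling attribution (R3), Emil Horvat is treated as owning Ingrid Horvat's 6% interest in Larkspur Logistics SA.
Chain via Granite Group plc → Clearview Manufacturing Inc. (R1): 82% × 82% × 43% = 28.9132% of Larkspur Logistics SA.
Chain via Redpoint Holdings Ltd → Cobalt Trust (R1): 23% × 41% × 47% = 4.4321% of Larkspur Logistics SA.
Direct interest in Larkspur Logistics SA: 6%.
Aggregating (R2): 28.9132% + 4.4321% + 6% = 39.3453%.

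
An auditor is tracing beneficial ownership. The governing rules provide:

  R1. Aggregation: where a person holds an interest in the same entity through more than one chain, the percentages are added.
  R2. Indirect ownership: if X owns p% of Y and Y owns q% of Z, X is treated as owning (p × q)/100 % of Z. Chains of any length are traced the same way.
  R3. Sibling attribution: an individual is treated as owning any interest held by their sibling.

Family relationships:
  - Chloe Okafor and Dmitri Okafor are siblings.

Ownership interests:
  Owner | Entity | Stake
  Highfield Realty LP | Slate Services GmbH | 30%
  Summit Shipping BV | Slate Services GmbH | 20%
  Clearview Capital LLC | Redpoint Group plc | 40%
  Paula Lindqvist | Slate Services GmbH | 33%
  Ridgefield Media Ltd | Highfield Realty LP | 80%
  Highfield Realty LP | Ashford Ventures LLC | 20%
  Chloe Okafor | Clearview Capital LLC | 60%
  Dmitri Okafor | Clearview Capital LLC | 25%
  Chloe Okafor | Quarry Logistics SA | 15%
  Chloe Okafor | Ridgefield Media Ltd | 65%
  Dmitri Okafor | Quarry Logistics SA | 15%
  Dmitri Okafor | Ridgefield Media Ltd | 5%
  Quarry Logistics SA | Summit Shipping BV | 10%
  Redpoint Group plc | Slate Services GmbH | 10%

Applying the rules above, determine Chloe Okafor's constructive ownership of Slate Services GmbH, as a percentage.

By sibling attribution (R3), Chloe Okafor is treated as also owning Dmitri Okafor's interest in Clearview Capital LLC, giving 60% + 25% = 85%.
By sibling attribution (R3), Chloe Okafor is treated as also owning Dmitri Okafor's interest in Ridgefield Media Ltd, giving 65% + 5% = 70%.
By sibling attribution (R3), Chloe Okafor is treated as also owning Dmitri Okafor's interest in Quarry Logistics SA, giving 15% + 15% = 30%.
Chain via Clearview Capital LLC → Redpoint Group plc (R2): 85% × 40% × 10% = 3.4% of Slate Services GmbH.
Chain via Ridgefield Media Ltd → Highfield Realty LP (R2): 70% × 80% × 30% = 16.8% of Slate Services GmbH.
Chain via Quarry Logistics SA → Summit Shipping BV (R2): 30% × 10% × 20% = 0.6% of Slate Services GmbH.
Aggregating (R1): 3.4% + 16.8% + 0.6% = 20.8%.

20.8%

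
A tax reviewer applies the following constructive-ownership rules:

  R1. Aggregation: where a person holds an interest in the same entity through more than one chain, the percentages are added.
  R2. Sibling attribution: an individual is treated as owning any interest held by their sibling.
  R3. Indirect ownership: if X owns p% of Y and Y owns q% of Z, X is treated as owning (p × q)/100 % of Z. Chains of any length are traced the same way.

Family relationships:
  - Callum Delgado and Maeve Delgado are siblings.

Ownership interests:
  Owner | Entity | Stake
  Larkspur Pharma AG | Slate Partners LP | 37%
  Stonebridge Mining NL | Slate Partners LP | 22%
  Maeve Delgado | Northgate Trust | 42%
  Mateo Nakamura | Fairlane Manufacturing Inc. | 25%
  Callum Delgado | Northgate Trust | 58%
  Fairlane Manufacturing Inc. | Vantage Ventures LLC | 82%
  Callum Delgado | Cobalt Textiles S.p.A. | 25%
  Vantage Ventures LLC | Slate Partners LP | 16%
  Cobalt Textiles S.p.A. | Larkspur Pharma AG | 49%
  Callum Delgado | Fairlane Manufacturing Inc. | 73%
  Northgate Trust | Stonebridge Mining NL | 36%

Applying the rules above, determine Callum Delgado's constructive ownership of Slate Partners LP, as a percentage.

By sibling attribution (R2), Callum Delgado is treated as also owning Maeve Delgado's interest in Northgate Trust, giving 58% + 42% = 100%.
Chain via Cobalt Textiles S.p.A. → Larkspur Pharma AG (R3): 25% × 49% × 37% = 4.5325% of Slate Partners LP.
Chain via Fairlane Manufacturing Inc. → Vantage Ventures LLC (R3): 73% × 82% × 16% = 9.5776% of Slate Partners LP.
Chain via Northgate Trust → Stonebridge Mining NL (R3): 100% × 36% × 22% = 7.92% of Slate Partners LP.
Aggregating (R1): 4.5325% + 9.5776% + 7.92% = 22.0301%.

22.0301%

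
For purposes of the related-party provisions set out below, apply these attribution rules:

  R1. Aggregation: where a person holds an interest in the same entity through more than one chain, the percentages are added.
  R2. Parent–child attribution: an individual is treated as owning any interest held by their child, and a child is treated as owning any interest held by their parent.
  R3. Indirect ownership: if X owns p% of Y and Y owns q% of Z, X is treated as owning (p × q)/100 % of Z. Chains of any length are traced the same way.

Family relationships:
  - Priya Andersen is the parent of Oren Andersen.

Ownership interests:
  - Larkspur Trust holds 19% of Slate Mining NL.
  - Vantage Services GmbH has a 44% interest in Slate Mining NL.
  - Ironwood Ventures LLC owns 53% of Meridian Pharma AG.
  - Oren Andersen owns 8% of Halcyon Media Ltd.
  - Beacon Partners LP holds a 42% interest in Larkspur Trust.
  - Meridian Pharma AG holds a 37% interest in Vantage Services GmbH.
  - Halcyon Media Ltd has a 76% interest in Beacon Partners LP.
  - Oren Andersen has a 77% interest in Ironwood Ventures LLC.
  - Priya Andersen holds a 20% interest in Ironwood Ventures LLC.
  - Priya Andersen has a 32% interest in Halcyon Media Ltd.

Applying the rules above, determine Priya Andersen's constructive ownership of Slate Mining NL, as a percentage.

By parent–child attribution (R2), Priya Andersen is treated as also owning Oren Andersen's interest in Ironwood Ventures LLC, giving 20% + 77% = 97%.
By parent–child attribution (R2), Priya Andersen is treated as also owning Oren Andersen's interest in Halcyon Media Ltd, giving 32% + 8% = 40%.
Chain via Ironwood Ventures LLC → Meridian Pharma AG → Vantage Services GmbH (R3): 97% × 53% × 37% × 44% = 8.369548% of Slate Mining NL.
Chain via Halcyon Media Ltd → Beacon Partners LP → Larkspur Trust (R3): 40% × 76% × 42% × 19% = 2.42592% of Slate Mining NL.
Aggregating (R1): 8.369548% + 2.42592% = 10.795468%.

10.795468%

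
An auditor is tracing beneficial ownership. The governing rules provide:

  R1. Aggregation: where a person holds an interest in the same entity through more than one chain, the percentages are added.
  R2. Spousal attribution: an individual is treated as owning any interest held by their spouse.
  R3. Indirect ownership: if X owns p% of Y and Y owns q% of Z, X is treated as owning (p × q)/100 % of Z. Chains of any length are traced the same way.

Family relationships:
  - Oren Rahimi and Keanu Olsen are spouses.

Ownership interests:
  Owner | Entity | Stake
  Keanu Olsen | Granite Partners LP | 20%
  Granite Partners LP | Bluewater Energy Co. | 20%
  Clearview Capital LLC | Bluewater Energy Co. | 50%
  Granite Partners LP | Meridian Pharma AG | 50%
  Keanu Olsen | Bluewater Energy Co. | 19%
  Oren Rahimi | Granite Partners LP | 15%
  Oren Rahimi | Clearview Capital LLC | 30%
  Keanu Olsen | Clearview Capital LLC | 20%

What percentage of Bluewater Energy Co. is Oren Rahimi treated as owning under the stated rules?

By spousal attribution (R2), Oren Rahimi is treated as also owning Keanu Olsen's interest in Granite Partners LP, giving 15% + 20% = 35%.
By spousal attribution (R2), Oren Rahimi is treated as also owning Keanu Olsen's interest in Clearview Capital LLC, giving 30% + 20% = 50%.
By spousal attribution (R2), Oren Rahimi is treated as owning Keanu Olsen's 19% interest in Bluewater Energy Co.
Chain via Granite Partners LP (R3): 35% × 20% = 7% of Bluewater Energy Co.
Chain via Clearview Capital LLC (R3): 50% × 50% = 25% of Bluewater Energy Co.
Direct interest in Bluewater Energy Co: 19%.
Aggregating (R1): 7% + 25% + 19% = 51%.

51%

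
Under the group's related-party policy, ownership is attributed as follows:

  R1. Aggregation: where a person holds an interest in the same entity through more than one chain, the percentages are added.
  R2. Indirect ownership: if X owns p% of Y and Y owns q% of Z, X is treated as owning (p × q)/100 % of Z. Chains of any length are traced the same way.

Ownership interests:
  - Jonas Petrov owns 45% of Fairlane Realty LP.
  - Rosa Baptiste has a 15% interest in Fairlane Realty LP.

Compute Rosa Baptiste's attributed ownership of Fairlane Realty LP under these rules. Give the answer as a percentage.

15%

Direct interest in Fairlane Realty LP: 15%.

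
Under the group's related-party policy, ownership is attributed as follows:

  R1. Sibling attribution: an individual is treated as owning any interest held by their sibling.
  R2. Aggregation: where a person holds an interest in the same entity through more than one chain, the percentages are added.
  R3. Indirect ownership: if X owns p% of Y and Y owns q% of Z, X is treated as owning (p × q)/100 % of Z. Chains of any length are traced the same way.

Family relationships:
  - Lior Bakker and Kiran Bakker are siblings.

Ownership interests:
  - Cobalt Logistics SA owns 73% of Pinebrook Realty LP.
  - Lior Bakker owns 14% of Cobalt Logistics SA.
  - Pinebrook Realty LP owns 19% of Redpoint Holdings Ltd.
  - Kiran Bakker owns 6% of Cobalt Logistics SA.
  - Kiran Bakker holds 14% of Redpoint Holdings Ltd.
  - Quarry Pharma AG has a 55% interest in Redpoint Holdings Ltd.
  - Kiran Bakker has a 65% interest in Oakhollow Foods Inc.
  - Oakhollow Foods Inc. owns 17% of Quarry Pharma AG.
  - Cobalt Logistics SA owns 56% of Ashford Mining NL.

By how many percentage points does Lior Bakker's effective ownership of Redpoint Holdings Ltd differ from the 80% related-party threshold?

By sibling attribution (R1), Lior Bakker is treated as also owning Kiran Bakker's interest in Cobalt Logistics SA, giving 14% + 6% = 20%.
By sibling attribution (R1), Lior Bakker is treated as owning Kiran Bakker's 65% interest in Oakhollow Foods Inc.
By sibling attribution (R1), Lior Bakker is treated as owning Kiran Bakker's 14% interest in Redpoint Holdings Ltd.
Chain via Cobalt Logistics SA → Pinebrook Realty LP (R3): 20% × 73% × 19% = 2.774% of Redpoint Holdings Ltd.
Chain via Oakhollow Foods Inc. → Quarry Pharma AG (R3): 65% × 17% × 55% = 6.0775% of Redpoint Holdings Ltd.
Direct interest in Redpoint Holdings Ltd: 14%.
Aggregating (R2): 2.774% + 6.0775% + 14% = 22.8515%.
22.8515% falls short of the 80% threshold by 57.1485 percentage points.

57.1485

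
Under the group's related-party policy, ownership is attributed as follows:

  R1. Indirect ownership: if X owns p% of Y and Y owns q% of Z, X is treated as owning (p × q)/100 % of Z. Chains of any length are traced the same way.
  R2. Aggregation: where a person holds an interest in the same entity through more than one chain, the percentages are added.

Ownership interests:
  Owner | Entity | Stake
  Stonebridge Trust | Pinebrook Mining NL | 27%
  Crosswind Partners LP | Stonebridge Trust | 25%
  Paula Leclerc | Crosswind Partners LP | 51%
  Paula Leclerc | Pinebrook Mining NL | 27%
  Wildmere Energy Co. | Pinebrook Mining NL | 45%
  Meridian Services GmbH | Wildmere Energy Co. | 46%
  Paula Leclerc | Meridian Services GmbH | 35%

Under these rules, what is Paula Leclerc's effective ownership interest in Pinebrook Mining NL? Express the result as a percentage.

37.6875%

Chain via Meridian Services GmbH → Wildmere Energy Co. (R1): 35% × 46% × 45% = 7.245% of Pinebrook Mining NL.
Chain via Crosswind Partners LP → Stonebridge Trust (R1): 51% × 25% × 27% = 3.4425% of Pinebrook Mining NL.
Direct interest in Pinebrook Mining NL: 27%.
Aggregating (R2): 7.245% + 3.4425% + 27% = 37.6875%.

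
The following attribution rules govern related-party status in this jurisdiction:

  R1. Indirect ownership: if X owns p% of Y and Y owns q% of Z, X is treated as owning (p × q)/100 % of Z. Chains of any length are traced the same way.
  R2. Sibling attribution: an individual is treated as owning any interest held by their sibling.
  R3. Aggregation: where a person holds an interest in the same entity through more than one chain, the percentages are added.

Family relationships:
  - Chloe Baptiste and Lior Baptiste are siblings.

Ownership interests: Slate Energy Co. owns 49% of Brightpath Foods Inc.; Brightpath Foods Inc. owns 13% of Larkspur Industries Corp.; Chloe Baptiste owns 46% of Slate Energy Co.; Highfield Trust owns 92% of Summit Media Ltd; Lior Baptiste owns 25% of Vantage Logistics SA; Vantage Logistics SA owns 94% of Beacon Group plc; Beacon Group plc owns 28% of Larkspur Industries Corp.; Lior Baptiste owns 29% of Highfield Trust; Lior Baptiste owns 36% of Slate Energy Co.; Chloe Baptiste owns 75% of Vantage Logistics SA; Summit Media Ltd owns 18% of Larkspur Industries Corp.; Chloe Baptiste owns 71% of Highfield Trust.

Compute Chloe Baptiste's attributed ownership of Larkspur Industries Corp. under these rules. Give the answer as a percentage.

48.1034%

By sibling attribution (R2), Chloe Baptiste is treated as also owning Lior Baptiste's interest in Slate Energy Co, giving 46% + 36% = 82%.
By sibling attribution (R2), Chloe Baptiste is treated as also owning Lior Baptiste's interest in Vantage Logistics SA, giving 75% + 25% = 100%.
By sibling attribution (R2), Chloe Baptiste is treated as also owning Lior Baptiste's interest in Highfield Trust, giving 71% + 29% = 100%.
Chain via Slate Energy Co. → Brightpath Foods Inc. (R1): 82% × 49% × 13% = 5.2234% of Larkspur Industries Corp.
Chain via Vantage Logistics SA → Beacon Group plc (R1): 100% × 94% × 28% = 26.32% of Larkspur Industries Corp.
Chain via Highfield Trust → Summit Media Ltd (R1): 100% × 92% × 18% = 16.56% of Larkspur Industries Corp.
Aggregating (R3): 5.2234% + 26.32% + 16.56% = 48.1034%.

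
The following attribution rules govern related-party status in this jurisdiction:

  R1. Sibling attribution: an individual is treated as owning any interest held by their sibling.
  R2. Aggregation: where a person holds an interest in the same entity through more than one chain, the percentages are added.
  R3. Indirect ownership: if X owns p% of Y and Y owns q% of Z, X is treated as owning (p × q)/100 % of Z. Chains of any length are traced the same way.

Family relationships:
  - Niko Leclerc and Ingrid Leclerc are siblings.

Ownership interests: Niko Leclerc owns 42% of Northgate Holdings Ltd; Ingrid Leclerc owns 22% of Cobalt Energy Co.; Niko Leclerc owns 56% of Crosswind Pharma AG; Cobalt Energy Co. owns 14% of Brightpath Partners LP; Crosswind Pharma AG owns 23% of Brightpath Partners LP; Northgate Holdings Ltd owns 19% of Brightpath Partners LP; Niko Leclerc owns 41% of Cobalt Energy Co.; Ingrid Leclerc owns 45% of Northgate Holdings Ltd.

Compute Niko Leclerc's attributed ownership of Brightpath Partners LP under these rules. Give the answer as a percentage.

By sibling attribution (R1), Niko Leclerc is treated as also owning Ingrid Leclerc's interest in Northgate Holdings Ltd, giving 42% + 45% = 87%.
By sibling attribution (R1), Niko Leclerc is treated as also owning Ingrid Leclerc's interest in Cobalt Energy Co, giving 41% + 22% = 63%.
Chain via Northgate Holdings Ltd (R3): 87% × 19% = 16.53% of Brightpath Partners LP.
Chain via Cobalt Energy Co. (R3): 63% × 14% = 8.82% of Brightpath Partners LP.
Chain via Crosswind Pharma AG (R3): 56% × 23% = 12.88% of Brightpath Partners LP.
Aggregating (R2): 16.53% + 8.82% + 12.88% = 38.23%.

38.23%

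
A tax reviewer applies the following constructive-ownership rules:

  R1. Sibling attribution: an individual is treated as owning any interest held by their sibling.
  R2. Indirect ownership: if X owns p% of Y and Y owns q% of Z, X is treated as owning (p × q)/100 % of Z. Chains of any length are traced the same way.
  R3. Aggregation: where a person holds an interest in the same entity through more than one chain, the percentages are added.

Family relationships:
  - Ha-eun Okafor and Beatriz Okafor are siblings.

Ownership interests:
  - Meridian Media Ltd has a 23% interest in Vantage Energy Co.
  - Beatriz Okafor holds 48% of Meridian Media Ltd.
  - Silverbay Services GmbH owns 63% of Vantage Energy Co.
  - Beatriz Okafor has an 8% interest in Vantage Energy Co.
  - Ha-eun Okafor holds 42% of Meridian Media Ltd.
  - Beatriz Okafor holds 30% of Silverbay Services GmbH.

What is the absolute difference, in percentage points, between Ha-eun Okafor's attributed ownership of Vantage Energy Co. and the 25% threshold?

By sibling attribution (R1), Ha-eun Okafor is treated as also owning Beatriz Okafor's interest in Meridian Media Ltd, giving 42% + 48% = 90%.
By sibling attribution (R1), Ha-eun Okafor is treated as owning Beatriz Okafor's 30% interest in Silverbay Services GmbH.
By sibling attribution (R1), Ha-eun Okafor is treated as owning Beatriz Okafor's 8% interest in Vantage Energy Co.
Chain via Meridian Media Ltd (R2): 90% × 23% = 20.7% of Vantage Energy Co.
Chain via Silverbay Services GmbH (R2): 30% × 63% = 18.9% of Vantage Energy Co.
Direct interest in Vantage Energy Co: 8%.
Aggregating (R3): 20.7% + 18.9% + 8% = 47.6%.
47.6% exceeds the 25% threshold by 22.6 percentage points.

22.6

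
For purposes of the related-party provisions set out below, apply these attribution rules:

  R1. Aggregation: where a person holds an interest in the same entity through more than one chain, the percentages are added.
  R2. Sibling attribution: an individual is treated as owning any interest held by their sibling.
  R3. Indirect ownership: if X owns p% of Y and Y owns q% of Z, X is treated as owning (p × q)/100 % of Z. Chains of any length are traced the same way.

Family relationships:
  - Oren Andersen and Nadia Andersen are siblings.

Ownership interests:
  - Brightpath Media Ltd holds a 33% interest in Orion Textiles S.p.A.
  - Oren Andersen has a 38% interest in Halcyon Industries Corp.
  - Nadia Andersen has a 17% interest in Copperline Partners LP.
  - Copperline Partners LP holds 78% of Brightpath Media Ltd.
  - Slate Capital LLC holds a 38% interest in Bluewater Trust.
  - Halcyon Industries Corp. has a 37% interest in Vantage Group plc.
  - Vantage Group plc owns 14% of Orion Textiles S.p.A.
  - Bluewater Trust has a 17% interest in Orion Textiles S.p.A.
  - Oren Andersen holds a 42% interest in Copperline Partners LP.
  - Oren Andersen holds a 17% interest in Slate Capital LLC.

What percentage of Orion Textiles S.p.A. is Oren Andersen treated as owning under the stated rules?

18.2532%

By sibling attribution (R2), Oren Andersen is treated as also owning Nadia Andersen's interest in Copperline Partners LP, giving 42% + 17% = 59%.
Chain via Slate Capital LLC → Bluewater Trust (R3): 17% × 38% × 17% = 1.0982% of Orion Textiles S.p.A.
Chain via Halcyon Industries Corp. → Vantage Group plc (R3): 38% × 37% × 14% = 1.9684% of Orion Textiles S.p.A.
Chain via Copperline Partners LP → Brightpath Media Ltd (R3): 59% × 78% × 33% = 15.1866% of Orion Textiles S.p.A.
Aggregating (R1): 1.0982% + 1.9684% + 15.1866% = 18.2532%.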